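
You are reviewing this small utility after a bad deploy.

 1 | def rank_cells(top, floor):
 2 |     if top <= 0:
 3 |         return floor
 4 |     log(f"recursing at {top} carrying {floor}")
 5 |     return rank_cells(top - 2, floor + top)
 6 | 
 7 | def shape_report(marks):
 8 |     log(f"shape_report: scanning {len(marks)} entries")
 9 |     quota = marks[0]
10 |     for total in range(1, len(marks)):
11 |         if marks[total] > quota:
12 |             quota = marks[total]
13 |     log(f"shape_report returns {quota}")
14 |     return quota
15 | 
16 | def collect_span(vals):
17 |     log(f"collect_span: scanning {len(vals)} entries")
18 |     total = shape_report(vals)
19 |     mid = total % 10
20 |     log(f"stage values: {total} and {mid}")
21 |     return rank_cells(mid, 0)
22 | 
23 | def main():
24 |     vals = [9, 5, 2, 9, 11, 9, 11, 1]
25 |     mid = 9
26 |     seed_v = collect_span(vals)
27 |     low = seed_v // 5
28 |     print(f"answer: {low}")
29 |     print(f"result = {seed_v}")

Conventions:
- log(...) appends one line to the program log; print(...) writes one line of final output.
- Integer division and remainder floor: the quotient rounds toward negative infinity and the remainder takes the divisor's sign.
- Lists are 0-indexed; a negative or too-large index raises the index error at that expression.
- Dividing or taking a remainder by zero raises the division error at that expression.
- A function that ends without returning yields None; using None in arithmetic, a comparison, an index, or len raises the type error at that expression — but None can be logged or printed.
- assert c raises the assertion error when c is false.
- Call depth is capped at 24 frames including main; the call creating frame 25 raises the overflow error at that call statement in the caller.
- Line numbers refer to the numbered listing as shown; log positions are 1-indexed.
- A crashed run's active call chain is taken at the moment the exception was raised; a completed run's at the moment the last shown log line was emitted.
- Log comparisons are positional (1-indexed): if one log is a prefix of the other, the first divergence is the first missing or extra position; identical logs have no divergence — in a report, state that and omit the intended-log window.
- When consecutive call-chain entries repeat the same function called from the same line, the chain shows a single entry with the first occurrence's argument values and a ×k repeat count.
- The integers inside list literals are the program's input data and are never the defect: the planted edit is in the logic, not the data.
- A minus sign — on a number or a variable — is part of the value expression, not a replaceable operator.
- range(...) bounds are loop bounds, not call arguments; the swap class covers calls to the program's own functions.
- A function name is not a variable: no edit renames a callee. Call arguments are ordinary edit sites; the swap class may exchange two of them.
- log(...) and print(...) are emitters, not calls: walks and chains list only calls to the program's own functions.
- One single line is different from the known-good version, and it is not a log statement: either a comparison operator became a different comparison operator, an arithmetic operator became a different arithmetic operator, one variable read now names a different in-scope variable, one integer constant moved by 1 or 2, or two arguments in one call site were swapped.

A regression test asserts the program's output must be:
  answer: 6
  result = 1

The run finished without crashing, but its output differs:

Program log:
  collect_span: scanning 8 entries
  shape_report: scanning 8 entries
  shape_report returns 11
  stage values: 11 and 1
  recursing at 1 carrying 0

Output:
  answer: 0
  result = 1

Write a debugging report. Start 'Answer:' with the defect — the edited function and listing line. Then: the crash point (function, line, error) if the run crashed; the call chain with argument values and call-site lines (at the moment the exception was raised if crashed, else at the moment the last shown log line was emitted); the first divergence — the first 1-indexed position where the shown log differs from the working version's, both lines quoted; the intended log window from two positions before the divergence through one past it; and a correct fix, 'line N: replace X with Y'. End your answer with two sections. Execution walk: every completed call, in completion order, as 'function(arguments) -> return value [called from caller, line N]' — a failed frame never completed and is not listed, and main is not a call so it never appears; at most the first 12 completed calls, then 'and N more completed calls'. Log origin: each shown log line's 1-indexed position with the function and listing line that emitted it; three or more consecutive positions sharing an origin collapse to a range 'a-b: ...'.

Answer: the defect is in main at line 27.
Core observation: Every logged value matches the working version; the printed result is what differs.
Call chain: main -> collect_span([9, 5, 2, 9, 11, 9, 11, 1]) (called at line 26) -> rank_cells(1, 0) (called at line 21).
First divergence: none (the log streams are identical).
Execution walk:
  shape_report([9, 5, 2, 9, 11, 9, 11, 1]) -> 11  [called from collect_span, line 18]
  rank_cells(-1, 1) -> 1  [called from rank_cells, line 5]
  rank_cells(1, 0) -> 1  [called from collect_span, line 21]
  collect_span([9, 5, 2, 9, 11, 9, 11, 1]) -> 1  [called from main, line 26]
Origin of each log line:
  1: emitted by collect_span (line 17)
  2: emitted by shape_report (line 8)
  3: emitted by shape_report (line 13)
  4: emitted by collect_span (line 20)
  5: emitted by rank_cells (line 4)
A correct fix: line 27: replace `//` with `+`.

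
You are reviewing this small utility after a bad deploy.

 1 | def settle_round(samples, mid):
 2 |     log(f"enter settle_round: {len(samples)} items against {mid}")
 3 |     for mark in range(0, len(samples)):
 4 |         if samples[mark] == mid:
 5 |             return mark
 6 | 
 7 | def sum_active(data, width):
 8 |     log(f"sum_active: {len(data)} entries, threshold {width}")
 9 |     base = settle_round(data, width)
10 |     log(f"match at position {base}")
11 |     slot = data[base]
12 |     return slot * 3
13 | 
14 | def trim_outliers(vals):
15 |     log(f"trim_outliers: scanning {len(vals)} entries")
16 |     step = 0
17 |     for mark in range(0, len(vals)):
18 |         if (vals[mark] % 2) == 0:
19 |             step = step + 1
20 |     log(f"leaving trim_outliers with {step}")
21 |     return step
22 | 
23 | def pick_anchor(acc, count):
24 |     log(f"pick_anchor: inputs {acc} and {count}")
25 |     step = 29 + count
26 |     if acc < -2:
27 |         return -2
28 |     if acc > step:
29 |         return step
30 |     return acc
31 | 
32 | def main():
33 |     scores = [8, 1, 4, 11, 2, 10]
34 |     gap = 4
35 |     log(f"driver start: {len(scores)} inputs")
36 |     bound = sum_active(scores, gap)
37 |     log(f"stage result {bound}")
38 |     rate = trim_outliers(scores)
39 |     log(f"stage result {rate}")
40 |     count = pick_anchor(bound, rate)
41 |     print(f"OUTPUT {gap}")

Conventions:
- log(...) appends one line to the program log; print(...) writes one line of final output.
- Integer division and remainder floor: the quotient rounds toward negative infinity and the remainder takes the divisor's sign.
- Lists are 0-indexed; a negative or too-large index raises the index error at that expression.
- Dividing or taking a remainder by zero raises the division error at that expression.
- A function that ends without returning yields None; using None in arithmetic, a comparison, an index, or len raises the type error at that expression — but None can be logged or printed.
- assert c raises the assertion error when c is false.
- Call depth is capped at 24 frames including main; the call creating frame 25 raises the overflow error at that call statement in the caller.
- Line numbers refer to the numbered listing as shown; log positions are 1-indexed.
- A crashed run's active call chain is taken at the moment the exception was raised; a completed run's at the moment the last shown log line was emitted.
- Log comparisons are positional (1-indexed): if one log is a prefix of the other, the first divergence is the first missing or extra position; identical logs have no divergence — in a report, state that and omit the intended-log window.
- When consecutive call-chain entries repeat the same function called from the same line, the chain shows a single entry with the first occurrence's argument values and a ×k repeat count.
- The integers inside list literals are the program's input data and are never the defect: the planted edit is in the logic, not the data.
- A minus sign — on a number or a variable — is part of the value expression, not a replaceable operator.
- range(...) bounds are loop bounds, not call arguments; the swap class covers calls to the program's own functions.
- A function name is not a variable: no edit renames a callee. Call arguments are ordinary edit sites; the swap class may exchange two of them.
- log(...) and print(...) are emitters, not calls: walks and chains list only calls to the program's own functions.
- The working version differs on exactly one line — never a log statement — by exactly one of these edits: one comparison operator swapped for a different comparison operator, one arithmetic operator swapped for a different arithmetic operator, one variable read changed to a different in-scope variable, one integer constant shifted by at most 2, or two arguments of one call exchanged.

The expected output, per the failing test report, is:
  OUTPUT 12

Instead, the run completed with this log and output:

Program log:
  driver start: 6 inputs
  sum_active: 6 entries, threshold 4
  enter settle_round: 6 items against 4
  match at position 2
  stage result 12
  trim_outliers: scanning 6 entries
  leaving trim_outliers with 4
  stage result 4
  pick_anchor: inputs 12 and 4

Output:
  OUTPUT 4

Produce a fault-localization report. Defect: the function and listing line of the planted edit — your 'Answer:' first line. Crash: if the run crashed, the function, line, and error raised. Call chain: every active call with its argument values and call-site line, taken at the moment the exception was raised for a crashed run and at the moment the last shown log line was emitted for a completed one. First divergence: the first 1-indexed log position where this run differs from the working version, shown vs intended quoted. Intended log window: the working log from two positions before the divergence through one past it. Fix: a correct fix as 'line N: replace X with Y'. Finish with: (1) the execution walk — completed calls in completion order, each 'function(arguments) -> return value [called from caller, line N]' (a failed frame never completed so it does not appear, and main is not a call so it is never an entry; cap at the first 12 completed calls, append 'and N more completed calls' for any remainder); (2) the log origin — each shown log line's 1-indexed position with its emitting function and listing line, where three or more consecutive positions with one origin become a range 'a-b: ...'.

Answer: the defect is in main at line 41.
Key observation: Nothing in the log betrays the bug — only the output does.
Call chain: main -> pick_anchor(12, 4) (called at line 40).
First divergence: none — the logs agree in full.
Execution walk:
  settle_round([8, 1, 4, 11, 2, 10], 4) -> 2  [called from sum_active, line 9]
  sum_active([8, 1, 4, 11, 2, 10], 4) -> 12  [called from main, line 36]
  trim_outliers([8, 1, 4, 11, 2, 10]) -> 4  [called from main, line 38]
  pick_anchor(12, 4) -> 12  [called from main, line 40]
Log origin:
  1: logged in main at line 35
  2: logged in sum_active at line 8
  3: logged in settle_round at line 2
  4: logged in sum_active at line 10
  5: logged in main at line 37
  6: logged in trim_outliers at line 15
  7: logged in trim_outliers at line 20
  8: logged in main at line 39
  9: logged in pick_anchor at line 24
A correct fix: line 41: replace `gap` with `count`.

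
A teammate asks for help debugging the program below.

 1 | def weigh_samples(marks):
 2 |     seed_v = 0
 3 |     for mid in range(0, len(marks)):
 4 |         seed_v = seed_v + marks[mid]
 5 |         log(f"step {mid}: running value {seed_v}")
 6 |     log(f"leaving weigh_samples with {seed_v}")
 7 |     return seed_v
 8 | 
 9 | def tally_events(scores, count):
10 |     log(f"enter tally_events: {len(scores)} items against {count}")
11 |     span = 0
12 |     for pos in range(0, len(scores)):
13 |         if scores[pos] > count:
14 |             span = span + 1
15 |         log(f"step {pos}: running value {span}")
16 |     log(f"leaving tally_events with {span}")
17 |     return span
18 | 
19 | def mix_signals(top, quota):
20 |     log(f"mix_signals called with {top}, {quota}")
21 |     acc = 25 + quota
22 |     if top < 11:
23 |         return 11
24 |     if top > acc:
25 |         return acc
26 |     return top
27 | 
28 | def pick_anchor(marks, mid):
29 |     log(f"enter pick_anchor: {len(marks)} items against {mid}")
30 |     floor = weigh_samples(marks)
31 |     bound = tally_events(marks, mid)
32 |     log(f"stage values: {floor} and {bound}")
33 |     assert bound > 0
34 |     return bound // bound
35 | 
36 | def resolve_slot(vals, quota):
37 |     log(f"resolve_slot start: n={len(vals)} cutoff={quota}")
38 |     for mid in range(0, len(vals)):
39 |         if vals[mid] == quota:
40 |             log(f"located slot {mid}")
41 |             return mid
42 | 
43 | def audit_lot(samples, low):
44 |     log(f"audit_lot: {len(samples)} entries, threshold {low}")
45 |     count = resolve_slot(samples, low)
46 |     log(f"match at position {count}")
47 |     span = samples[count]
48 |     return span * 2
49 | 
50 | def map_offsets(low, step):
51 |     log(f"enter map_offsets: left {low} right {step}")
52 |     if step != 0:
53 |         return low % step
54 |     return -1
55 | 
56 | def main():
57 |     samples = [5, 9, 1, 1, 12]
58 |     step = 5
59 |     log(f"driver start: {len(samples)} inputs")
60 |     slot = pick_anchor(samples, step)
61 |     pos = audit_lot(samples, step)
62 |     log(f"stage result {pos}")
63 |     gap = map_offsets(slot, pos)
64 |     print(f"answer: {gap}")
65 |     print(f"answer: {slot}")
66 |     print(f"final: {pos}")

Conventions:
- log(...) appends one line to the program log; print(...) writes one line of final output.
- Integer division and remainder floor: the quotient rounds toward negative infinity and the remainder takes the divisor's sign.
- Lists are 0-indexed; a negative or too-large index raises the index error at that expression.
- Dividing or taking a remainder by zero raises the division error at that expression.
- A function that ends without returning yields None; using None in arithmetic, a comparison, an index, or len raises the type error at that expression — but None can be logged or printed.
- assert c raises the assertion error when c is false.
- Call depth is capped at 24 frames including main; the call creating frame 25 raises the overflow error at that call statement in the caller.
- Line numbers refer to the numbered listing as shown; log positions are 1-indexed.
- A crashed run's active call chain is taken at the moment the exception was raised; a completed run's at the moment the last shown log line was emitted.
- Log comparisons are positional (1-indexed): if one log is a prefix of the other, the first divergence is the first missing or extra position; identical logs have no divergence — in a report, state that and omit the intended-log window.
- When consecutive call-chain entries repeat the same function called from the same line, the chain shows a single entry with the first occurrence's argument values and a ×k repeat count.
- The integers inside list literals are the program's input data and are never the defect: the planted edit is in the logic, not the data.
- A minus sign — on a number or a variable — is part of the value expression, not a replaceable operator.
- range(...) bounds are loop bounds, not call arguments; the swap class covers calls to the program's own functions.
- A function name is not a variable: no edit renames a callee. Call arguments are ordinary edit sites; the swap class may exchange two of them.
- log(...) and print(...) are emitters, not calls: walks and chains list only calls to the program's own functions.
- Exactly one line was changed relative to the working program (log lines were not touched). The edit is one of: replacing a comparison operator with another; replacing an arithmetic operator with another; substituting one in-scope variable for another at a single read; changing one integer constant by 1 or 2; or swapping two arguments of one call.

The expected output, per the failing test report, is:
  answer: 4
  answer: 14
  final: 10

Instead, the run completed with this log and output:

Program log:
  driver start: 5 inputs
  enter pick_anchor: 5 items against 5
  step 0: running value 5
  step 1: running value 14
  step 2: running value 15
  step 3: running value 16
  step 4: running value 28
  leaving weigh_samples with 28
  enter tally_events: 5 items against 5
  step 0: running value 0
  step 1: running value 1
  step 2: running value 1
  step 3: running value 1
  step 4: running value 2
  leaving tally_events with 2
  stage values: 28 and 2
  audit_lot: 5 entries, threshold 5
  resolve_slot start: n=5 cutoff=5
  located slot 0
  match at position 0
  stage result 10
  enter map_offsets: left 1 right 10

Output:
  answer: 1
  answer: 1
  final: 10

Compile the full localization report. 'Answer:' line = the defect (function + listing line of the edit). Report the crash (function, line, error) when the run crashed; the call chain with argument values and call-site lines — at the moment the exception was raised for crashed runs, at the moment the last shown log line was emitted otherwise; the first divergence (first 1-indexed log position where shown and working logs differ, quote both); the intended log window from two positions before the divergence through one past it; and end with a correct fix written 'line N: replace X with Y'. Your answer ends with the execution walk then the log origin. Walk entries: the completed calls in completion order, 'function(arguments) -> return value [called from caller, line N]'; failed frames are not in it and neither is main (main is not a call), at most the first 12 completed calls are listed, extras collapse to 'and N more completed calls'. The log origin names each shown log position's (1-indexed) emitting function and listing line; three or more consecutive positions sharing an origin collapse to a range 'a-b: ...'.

Answer: the defect is in pick_anchor at line 34.
Key fact: At log position 22 the runs split — shown 'enter map_offsets: left 1 right 10', but the working version logs 'enter map_offsets: left 14 right 10'.
Call chain: main -> map_offsets(1, 10) (called at line 63).
First divergence: position 22 — shown 'enter map_offsets: left 1 right 10', intended 'enter map_offsets: left 14 right 10'.
Intended log window:
  20: match at position 0
  21: stage result 10
  22: enter map_offsets: left 14 right 10
Execution walk:
  weigh_samples([5, 9, 1, 1, 12]) -> 28  [called from pick_anchor, line 30]
  tally_events([5, 9, 1, 1, 12], 5) -> 2  [called from pick_anchor, line 31]
  pick_anchor([5, 9, 1, 1, 12], 5) -> 1  [called from main, line 60]
  resolve_slot([5, 9, 1, 1, 12], 5) -> 0  [called from audit_lot, line 45]
  audit_lot([5, 9, 1, 1, 12], 5) -> 10  [called from main, line 61]
  map_offsets(1, 10) -> 1  [called from main, line 63]
Log line origins:
  1: from main, line 59
  2: from pick_anchor, line 29
  3-7: from weigh_samples, line 5
  8: from weigh_samples, line 6
  9: from tally_events, line 10
  10-14: from tally_events, line 15
  15: from tally_events, line 16
  16: from pick_anchor, line 32
  17: from audit_lot, line 44
  18: from resolve_slot, line 37
  19: from resolve_slot, line 40
  20: from audit_lot, line 46
  21: from main, line 62
  22: from map_offsets, line 51
A correct fix: line 34: replace `bound // bound` with `floor // bound`.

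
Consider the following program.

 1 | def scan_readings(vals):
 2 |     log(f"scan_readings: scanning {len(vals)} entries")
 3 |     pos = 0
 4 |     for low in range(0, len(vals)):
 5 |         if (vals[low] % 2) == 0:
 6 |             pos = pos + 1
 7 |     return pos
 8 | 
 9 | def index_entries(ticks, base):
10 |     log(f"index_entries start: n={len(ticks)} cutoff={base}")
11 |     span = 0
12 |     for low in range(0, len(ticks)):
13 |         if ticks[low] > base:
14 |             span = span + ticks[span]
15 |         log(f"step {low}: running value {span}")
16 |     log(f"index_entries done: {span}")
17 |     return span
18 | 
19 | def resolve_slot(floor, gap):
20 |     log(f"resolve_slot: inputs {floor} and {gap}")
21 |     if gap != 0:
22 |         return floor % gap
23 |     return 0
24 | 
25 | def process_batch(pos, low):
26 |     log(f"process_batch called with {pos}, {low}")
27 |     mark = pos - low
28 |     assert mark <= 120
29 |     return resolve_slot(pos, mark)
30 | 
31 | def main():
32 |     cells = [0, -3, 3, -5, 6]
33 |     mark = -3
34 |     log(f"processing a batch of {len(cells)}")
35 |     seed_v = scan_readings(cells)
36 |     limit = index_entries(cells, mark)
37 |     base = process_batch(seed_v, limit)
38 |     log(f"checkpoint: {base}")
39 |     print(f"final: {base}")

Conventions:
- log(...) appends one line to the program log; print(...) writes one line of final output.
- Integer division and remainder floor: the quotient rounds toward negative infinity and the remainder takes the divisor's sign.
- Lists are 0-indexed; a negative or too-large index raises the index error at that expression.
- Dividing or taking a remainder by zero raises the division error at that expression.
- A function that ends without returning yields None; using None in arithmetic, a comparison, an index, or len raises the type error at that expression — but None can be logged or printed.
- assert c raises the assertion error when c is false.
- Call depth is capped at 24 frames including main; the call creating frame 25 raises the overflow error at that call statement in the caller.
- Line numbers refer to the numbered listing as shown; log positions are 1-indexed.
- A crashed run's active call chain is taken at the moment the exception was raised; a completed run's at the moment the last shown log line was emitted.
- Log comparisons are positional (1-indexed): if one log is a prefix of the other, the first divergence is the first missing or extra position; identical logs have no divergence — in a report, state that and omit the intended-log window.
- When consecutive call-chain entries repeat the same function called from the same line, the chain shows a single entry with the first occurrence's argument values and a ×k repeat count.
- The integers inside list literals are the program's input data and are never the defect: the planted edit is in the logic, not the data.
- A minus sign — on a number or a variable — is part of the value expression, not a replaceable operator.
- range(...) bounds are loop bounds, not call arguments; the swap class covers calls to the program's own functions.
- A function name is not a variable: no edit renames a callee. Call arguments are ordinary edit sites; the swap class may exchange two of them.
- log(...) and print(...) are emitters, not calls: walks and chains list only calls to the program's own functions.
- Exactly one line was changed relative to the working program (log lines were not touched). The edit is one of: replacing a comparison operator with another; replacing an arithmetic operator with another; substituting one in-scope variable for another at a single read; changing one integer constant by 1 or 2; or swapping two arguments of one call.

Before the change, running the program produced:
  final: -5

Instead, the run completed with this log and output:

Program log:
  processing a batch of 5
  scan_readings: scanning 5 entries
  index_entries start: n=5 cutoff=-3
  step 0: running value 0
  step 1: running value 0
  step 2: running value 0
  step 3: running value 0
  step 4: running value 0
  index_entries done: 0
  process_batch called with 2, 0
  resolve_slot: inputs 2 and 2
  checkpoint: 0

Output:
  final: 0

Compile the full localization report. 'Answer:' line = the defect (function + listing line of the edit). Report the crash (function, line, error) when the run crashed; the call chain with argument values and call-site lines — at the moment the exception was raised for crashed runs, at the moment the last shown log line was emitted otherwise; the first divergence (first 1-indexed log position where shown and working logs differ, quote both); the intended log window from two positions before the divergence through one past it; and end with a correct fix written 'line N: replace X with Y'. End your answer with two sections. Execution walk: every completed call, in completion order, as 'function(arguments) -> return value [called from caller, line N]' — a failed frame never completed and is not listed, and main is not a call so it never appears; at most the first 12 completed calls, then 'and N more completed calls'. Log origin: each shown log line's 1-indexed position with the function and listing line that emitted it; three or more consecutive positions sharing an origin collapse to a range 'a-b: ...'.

Answer: the defect is in index_entries at line 14.
Key observation: Log line 6 is where behavior first shows: 'step 2: running value 0' appears instead of 'step 2: running value 3'.
Call chain: main.
First divergence: at position 6 the run shows 'step 2: running value 0' where the working version logs 'step 2: running value 3'.
Intended log window:
  4: step 0: running value 0
  5: step 1: running value 0
  6: step 2: running value 3
  7: step 3: running value 3
Execution walk:
  scan_readings([0, -3, 3, -5, 6]) -> 2  [called from main, line 35]
  index_entries([0, -3, 3, -5, 6], -3) -> 0  [called from main, line 36]
  resolve_slot(2, 2) -> 0  [called from process_batch, line 29]
  process_batch(2, 0) -> 0  [called from main, line 37]
Log origins:
  1: emitted by main (line 34)
  2: emitted by scan_readings (line 2)
  3: emitted by index_entries (line 10)
  4-8: emitted by index_entries (line 15)
  9: emitted by index_entries (line 16)
  10: emitted by process_batch (line 26)
  11: emitted by resolve_slot (line 20)
  12: emitted by main (line 38)
A correct fix: line 14: replace `ticks[span]` with `ticks[low]`.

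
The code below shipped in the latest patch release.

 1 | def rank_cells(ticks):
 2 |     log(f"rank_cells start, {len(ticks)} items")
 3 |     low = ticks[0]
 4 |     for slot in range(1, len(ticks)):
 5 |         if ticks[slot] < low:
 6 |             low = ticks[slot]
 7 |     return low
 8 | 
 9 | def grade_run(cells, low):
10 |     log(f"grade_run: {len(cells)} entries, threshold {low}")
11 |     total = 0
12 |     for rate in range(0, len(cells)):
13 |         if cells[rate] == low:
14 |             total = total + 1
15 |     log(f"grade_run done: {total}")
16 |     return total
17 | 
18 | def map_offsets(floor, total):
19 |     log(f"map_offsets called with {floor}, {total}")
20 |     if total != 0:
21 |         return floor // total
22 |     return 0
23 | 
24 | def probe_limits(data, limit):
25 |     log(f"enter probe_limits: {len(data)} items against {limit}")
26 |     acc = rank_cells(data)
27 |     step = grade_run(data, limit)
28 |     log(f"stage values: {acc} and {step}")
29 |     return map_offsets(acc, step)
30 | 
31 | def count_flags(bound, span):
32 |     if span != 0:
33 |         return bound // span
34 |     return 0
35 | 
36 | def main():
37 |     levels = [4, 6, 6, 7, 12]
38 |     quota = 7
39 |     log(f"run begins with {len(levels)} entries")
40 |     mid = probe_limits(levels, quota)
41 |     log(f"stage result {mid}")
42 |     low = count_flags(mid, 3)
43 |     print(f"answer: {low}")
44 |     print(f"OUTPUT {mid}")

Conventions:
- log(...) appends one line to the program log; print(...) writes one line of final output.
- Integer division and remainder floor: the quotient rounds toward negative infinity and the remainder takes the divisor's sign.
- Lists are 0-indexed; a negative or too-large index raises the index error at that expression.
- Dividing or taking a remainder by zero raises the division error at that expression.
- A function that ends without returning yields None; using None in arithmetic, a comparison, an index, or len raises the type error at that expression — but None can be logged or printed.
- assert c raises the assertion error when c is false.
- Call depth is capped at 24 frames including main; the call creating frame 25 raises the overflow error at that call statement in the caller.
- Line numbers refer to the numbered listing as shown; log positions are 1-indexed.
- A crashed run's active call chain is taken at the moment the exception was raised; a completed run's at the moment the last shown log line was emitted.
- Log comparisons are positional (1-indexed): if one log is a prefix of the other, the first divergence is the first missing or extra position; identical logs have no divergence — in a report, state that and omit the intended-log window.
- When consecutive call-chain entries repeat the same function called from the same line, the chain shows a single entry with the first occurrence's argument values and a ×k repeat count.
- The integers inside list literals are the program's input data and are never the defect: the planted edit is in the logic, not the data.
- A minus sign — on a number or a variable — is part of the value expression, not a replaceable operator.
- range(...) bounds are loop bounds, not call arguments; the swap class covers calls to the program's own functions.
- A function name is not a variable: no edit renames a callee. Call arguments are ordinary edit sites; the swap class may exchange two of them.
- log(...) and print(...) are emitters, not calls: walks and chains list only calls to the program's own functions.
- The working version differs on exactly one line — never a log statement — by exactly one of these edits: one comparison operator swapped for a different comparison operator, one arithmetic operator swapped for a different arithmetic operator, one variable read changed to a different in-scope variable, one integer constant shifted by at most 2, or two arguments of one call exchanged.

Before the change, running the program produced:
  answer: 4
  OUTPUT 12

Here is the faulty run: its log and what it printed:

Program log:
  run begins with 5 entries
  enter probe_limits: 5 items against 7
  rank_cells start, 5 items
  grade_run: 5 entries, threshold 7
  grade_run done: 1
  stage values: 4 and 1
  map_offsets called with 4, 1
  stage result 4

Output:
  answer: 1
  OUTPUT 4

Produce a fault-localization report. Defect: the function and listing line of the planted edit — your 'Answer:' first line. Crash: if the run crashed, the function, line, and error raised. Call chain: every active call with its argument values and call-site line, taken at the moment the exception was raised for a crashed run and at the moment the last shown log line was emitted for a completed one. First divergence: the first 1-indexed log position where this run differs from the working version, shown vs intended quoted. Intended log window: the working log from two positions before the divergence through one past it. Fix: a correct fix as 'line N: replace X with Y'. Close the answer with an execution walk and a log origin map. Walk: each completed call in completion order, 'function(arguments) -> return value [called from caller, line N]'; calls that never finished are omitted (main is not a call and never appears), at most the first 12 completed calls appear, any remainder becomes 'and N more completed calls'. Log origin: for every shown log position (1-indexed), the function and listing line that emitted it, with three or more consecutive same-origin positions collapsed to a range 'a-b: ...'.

Answer: the defect is in rank_cells at line 5.
Key observation: At log position 6 the runs split — shown 'stage values: 4 and 1', but the working version logs 'stage values: 12 and 1'.
Call chain: main.
First divergence: position 6 — the shown line 'stage values: 4 and 1' should read 'stage values: 12 and 1'.
Intended log window:
  4: grade_run: 5 entries, threshold 7
  5: grade_run done: 1
  6: stage values: 12 and 1
  7: map_offsets called with 12, 1
Execution walk:
  rank_cells([4, 6, 6, 7, 12]) -> 4  [called from probe_limits, line 26]
  grade_run([4, 6, 6, 7, 12], 7) -> 1  [called from probe_limits, line 27]
  map_offsets(4, 1) -> 4  [called from probe_limits, line 29]
  probe_limits([4, 6, 6, 7, 12], 7) -> 4  [called from main, line 40]
  count_flags(4, 3) -> 1  [called from main, line 42]
Log origin:
  1: emitted by main (line 39)
  2: emitted by probe_limits (line 25)
  3: emitted by rank_cells (line 2)
  4: emitted by grade_run (line 10)
  5: emitted by grade_run (line 15)
  6: emitted by probe_limits (line 28)
  7: emitted by map_offsets (line 19)
  8: emitted by main (line 41)
A correct fix: line 5: replace `<` with `>`.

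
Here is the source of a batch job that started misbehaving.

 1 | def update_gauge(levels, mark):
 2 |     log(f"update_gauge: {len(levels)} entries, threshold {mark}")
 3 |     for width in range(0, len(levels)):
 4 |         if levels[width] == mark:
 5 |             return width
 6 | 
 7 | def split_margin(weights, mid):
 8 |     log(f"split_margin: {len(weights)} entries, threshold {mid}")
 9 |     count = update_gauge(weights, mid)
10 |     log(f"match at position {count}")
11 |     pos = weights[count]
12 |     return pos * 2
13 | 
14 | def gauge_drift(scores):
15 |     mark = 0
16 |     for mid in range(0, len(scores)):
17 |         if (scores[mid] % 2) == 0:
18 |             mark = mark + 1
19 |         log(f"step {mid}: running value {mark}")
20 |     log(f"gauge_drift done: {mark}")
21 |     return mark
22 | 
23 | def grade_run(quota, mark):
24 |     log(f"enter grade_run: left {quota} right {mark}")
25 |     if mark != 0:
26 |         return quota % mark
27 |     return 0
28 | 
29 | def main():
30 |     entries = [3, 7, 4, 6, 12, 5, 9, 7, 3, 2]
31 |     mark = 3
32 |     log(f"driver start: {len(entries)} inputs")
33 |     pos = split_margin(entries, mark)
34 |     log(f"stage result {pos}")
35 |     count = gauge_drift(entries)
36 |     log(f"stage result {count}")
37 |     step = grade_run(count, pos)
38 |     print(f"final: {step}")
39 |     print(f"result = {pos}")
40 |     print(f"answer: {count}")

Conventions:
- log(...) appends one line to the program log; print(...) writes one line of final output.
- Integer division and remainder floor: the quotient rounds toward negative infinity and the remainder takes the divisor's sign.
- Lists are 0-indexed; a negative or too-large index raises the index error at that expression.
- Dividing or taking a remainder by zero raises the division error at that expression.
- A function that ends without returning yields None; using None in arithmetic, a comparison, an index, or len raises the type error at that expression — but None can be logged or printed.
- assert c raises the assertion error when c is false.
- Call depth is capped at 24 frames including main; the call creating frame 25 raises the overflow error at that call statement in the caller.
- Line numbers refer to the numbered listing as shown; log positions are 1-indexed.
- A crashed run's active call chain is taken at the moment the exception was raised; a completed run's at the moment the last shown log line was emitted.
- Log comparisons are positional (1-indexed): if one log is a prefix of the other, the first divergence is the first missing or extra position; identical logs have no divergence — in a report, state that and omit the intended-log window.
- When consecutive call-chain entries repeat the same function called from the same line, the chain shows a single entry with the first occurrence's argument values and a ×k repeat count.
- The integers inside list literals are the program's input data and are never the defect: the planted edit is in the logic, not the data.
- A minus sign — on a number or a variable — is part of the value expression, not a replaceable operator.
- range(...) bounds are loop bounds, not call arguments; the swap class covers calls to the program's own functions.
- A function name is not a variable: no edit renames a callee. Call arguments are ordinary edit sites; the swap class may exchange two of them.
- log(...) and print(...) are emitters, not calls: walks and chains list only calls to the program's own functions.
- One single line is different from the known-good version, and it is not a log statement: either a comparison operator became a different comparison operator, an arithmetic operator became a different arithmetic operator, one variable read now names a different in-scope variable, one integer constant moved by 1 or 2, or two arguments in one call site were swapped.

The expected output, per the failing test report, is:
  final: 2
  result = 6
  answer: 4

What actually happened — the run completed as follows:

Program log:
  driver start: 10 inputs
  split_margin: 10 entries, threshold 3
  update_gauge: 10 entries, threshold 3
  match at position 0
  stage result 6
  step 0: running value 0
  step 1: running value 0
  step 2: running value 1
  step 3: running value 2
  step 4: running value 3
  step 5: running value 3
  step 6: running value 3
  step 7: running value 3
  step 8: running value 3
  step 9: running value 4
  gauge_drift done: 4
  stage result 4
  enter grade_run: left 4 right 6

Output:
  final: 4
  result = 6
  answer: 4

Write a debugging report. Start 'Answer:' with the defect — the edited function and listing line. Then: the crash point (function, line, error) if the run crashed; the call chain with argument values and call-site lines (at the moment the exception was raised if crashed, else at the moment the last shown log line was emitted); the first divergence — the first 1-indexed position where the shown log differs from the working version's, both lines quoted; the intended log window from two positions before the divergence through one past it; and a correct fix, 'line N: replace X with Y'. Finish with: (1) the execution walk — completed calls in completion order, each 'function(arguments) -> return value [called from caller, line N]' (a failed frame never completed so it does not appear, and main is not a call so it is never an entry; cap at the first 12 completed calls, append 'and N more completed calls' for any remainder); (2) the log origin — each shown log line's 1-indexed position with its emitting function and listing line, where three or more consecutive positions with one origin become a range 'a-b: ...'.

Answer: the defect is in main at line 37.
The tell: The log first diverges at position 18: the faulty run prints 'enter grade_run: left 4 right 6' where the working version prints 'enter grade_run: left 6 right 4'.
Call chain: main -> grade_run(4, 6) (called at line 37).
First divergence: position 18 — the shown line 'enter grade_run: left 4 right 6' should read 'enter grade_run: left 6 right 4'.
Intended log window:
  16: gauge_drift done: 4
  17: stage result 4
  18: enter grade_run: left 6 right 4
Execution walk:
  update_gauge([3, 7, 4, 6, 12, 5, 9, 7, 3, 2], 3) -> 0  [called from split_margin, line 9]
  split_margin([3, 7, 4, 6, 12, 5, 9, 7, 3, 2], 3) -> 6  [called from main, line 33]
  gauge_drift([3, 7, 4, 6, 12, 5, 9, 7, 3, 2]) -> 4  [called from main, line 35]
  grade_run(4, 6) -> 4  [called from main, line 37]
Log origin:
  1: emitted by main (line 32)
  2: emitted by split_margin (line 8)
  3: emitted by update_gauge (line 2)
  4: emitted by split_margin (line 10)
  5: emitted by main (line 34)
  6-15: emitted by gauge_drift (line 19)
  16: emitted by gauge_drift (line 20)
  17: emitted by main (line 36)
  18: emitted by grade_run (line 24)
A correct fix: line 37: replace `grade_run(count, pos)` with `grade_run(pos, count)`.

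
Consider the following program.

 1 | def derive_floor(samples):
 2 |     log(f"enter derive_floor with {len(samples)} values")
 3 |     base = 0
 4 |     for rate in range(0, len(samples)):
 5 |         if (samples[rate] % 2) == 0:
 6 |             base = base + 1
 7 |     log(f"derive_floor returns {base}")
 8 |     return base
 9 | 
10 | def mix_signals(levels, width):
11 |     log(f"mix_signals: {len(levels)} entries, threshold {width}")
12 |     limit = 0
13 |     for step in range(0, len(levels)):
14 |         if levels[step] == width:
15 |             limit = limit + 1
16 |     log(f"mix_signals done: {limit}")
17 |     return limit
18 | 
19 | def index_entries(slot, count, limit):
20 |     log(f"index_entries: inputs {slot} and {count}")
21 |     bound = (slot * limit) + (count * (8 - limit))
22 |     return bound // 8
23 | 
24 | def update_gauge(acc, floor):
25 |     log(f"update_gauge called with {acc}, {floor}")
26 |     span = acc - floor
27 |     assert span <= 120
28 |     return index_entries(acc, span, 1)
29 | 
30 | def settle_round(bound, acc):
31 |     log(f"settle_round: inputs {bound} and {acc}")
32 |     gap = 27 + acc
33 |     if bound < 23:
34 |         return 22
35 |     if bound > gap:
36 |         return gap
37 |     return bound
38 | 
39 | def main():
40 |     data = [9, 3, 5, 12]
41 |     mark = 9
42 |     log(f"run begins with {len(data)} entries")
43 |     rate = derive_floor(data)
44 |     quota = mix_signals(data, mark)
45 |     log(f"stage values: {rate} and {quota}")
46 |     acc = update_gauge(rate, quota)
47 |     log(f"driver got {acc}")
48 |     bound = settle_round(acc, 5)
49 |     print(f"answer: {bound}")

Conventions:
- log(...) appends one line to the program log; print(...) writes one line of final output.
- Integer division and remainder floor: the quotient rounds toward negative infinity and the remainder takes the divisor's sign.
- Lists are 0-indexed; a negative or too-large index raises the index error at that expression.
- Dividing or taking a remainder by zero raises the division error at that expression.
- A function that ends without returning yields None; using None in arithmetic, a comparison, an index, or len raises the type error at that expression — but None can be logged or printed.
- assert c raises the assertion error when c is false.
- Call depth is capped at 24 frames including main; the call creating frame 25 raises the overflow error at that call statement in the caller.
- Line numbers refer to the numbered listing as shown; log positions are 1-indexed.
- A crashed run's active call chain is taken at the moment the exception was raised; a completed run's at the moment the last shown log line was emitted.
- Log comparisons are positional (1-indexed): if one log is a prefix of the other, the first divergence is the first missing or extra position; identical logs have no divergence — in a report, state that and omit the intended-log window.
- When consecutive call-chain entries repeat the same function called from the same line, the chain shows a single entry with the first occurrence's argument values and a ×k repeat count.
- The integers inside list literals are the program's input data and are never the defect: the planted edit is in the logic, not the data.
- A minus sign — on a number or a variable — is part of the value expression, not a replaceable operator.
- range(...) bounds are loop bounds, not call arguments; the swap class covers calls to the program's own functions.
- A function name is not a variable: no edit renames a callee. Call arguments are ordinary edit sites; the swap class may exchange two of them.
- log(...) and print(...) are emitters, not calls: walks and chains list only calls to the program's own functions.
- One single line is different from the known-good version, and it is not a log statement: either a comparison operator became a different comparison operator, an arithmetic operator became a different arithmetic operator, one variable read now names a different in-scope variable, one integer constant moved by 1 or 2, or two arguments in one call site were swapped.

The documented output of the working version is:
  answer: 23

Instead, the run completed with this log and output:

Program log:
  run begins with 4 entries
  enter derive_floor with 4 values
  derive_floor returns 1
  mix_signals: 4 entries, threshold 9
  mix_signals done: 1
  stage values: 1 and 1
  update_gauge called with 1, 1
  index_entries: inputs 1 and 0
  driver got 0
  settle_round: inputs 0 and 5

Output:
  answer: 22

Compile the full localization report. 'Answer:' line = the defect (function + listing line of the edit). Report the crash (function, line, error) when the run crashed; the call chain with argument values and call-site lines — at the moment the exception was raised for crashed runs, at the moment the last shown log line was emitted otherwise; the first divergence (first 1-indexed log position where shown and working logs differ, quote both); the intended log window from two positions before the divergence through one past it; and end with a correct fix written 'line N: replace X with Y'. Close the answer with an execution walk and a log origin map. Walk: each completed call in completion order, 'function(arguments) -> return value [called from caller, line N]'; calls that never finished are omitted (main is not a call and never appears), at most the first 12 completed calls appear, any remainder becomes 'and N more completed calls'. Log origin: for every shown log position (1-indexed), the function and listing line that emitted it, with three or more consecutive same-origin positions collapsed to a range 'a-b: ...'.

Answer: the defect is in settle_round at line 34.
Key observation: The two runs log identically and part ways only at the printed values.
Call chain: main -> settle_round(0, 5) (called at line 48).
First divergence: none; the two logs match at every position.
Execution walk:
  derive_floor([9, 3, 5, 12]) -> 1  [called from main, line 43]
  mix_signals([9, 3, 5, 12], 9) -> 1  [called from main, line 44]
  index_entries(1, 0, 1) -> 0  [called from update_gauge, line 28]
  update_gauge(1, 1) -> 0  [called from main, line 46]
  settle_round(0, 5) -> 22  [called from main, line 48]
Origin of each log line:
  1 — main, line 42
  2 — derive_floor, line 2
  3 — derive_floor, line 7
  4 — mix_signals, line 11
  5 — mix_signals, line 16
  6 — main, line 45
  7 — update_gauge, line 25
  8 — index_entries, line 20
  9 — main, line 47
  10 — settle_round, line 31
A correct fix: line 34: replace `22` with `23`.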